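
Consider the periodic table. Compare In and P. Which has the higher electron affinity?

P is in period 3, group 15; In is in period 5, group 13.
Electron affinity generally becomes more exothermic across a period toward the halogens and less exothermic down a group.
Here both period and group differ, so the two effects have to be weighed against each other.
P > In: both effects reinforce here, so P is clearly the higher of the two.
Approximate values (kJ/mol): P 72, In 29.
So P has the higher electron affinity (P > In).

P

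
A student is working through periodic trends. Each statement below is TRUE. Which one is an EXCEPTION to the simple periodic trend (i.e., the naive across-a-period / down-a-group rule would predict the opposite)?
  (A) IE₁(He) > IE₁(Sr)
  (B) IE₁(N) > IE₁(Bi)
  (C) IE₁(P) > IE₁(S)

(C)

The general trend: IE₁ increases across a period and decreases down a group.
(A) He (period 1, group 18) vs Sr (period 5, group 2): the stated order agrees with the simple trend.
(B) N (period 2, group 15) vs Bi (period 6, group 15): the stated order agrees with the simple trend.
(C) P (period 3, group 15) vs S (period 3, group 16): the stated order contradicts the simple trend.
The exception is (C): S (3p⁴) ionizes more easily than half-filled P (3p³) because the paired 3p electron in S is pushed out by e⁻–e⁻ repulsion.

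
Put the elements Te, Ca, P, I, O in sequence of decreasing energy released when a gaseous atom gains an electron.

Electron affinity generally becomes more exothermic across a period toward the halogens and less exothermic down a group.
Here both period and group differ, so the two effects have to be weighed against each other.
P > Ca: relative to Ca, both the across-period and down-group shifts push P's electron affinity up.
O > P: relative to P, both the across-period and down-group shifts push O's electron affinity up.
Te > O: this pair runs against the simple trend — see the exception note.
I > Te: both are in period 5; the period trend gives I the larger value.
Note the exception: Te has a higher electron affinity than O, contrary to the simple trend — O's compact 2p subshell gives strong electron–electron repulsion on the added electron.
For reference (kJ/mol): O 141, P 72, Ca 2, Te 190, I 295.
So from highest to lowest: I > Te > O > P > Ca.

I > Te > O > P > Ca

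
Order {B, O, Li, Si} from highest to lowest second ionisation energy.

Consider each +1 ion: B⁺ still has 2 valence electrons; O⁺ still has 5 valence electrons; Li⁺ is the bare [He] core; Si⁺ still has 3 valence electrons.
Breaking into a closed-shell core is much more expensive than removing a leftover valence electron — Li has the largest IE_2 here.
Valence configurations: B⁺ [He]2s², O⁺ [He]2s²2p³, Si⁺ [Ne]3s²3p¹.
The numbers (kJ/mol): B 2427, O 3388, Li 7298, Si 1577.
So the second ionization energies run Si < B < O < Li.

Li > O > B > Si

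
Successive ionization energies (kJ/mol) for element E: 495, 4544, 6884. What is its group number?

Group 1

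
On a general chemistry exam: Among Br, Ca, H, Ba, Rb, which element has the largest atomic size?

Rb

Radius decreases left→right (rising Z_eff, same n) and increases top→bottom (higher n).
Neither a single period nor a single group — weigh both effects.
Br > H: period and group pull opposite ways; the down-group shift dominates (114 vs 32 pm).
Ca > Br: both are in period 4; the period trend gives Ca the larger value.
Ba > Ca: Ba sits below Ca in group 2, so the down-group effect alone puts Ba larger.
Rb > Ba: period and group pull opposite ways; the across-period shift dominates (210 vs 196 pm).
For reference (pm): H 32, Ca 171, Br 114, Rb 210, Ba 196.
The largest atomic size among these belongs to Rb.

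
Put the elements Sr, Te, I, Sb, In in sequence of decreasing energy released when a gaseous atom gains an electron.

I, Te, Sb, In, Sr

EA tends to increase across a period and decrease down a group, though the pattern is less regular than for IE or radius.
All lie in period 5, so electron affinity increases left to right.
So from highest to lowest: I > Te > Sb > In > Sr.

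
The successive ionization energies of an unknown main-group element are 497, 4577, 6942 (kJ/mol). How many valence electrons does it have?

1

Look for the largest jump between consecutive ionization energies: IE2/IE1 ≈ 9.2, far larger than any earlier ratio.
That jump marks the point where a core electron is being removed. So the atom has 1 valence electron.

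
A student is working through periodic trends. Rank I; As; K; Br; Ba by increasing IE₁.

K, Ba, As, I, Br

K is in period 4, group 1; As is in period 4, group 15; Br is in period 4, group 17; I is in period 5, group 17; Ba is in period 6, group 2.
IE₁ increases left→right with effective nuclear charge and decreases top→bottom as the valence shell moves farther out.
These span different periods and groups, so the two trends combine.
Ba > K: period and group pull opposite ways; the across-period shift dominates (503 vs 419 kJ/mol).
As > Ba: relative to Ba, both the across-period and down-group shifts push As's first ionization energy up.
I > As: the two effects oppose for this pair; the across-period effect wins (1008 vs 947 kJ/mol).
Br > I: they share group 17; the group trend gives Br the larger value.
For reference (kJ/mol): K 419, As 947, Br 1140, I 1008, Ba 503.
So from lowest to highest: K < Ba < As < I < Br.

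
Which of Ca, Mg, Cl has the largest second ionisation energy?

Consider each +1 ion: Ca⁺ still has 1 valence electron; Mg⁺ still has 1 valence electron; Cl⁺ still has 6 valence electrons.
All are still removing valence electrons, so compare the +1 ions as you would atoms: IE_2 generally rises across a period (higher Z_eff) and falls down a group (larger shell), subject to the usual subshell exceptions.
Valence configurations: Ca⁺ [Ar]4s¹, Mg⁺ [Ne]3s¹, Cl⁺ [Ne]3s²3p⁴.
The numbers (kJ/mol): Ca 1145, Mg 1451, Cl 2298.
Hence IE_2: Ca < Mg < Cl.

Cl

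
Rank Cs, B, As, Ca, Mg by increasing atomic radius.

B < As < Mg < Ca < Cs

Across a period the added protons contract the valence shell; down a group each new principal shell makes the atom larger.
Here both period and group differ, so the two effects have to be weighed against each other.
As > B: period and group pull opposite ways; the down-group shift dominates (121 vs 85 pm).
Mg > As: the two effects oppose for this pair; the across-period effect wins (139 vs 121 pm).
Ca > Mg: Ca sits below Mg in group 2, so the down-group effect alone puts Ca larger.
Cs > Ca: both effects reinforce here, so Cs is clearly the larger of the two.
For reference (pm): B 85, Mg 139, Ca 171, As 121, Cs 232.
So from smallest to largest: B < As < Mg < Ca < Cs.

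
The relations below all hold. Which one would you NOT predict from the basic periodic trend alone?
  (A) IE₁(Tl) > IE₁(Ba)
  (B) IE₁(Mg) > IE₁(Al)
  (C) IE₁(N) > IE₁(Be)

The general trend: first ionization energy increases across a period and decreases down a group.
(A) Tl (period 6, group 13) vs Ba (period 6, group 2): the stated order agrees with the simple trend.
(B) Mg (period 3, group 2) vs Al (period 3, group 13): the stated order contradicts the simple trend.
(C) N (period 2, group 15) vs Be (period 2, group 2): the stated order agrees with the simple trend.
The exception is (B): Al's single 3p electron is easier to remove than one from Mg's filled 3s².

(B)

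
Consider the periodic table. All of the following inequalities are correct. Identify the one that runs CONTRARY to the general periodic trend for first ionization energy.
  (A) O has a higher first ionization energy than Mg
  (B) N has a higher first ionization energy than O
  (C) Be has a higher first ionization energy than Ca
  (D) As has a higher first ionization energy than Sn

(B)

The general trend: first ionization energy increases across a period and decreases down a group.
(A) O (period 2, group 16) vs Mg (period 3, group 2): the stated order agrees with the simple trend.
(B) N (period 2, group 15) vs O (period 2, group 16): the stated order contradicts the simple trend.
(C) Be (period 2, group 2) vs Ca (period 4, group 2): the stated order agrees with the simple trend.
(D) As (period 4, group 15) vs Sn (period 5, group 14): the stated order agrees with the simple trend.
The exception is (B): pairing an electron in O's 2p⁴ costs repulsion energy, so O ionizes more easily than half-filled N (2p³).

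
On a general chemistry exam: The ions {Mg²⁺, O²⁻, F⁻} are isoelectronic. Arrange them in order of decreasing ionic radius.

O²⁻ > F⁻ > Mg²⁺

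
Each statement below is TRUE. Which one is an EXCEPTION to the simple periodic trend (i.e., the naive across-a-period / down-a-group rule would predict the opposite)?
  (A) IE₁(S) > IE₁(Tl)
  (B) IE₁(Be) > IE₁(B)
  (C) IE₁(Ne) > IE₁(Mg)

(B)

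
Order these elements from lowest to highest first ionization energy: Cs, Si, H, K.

First ionization energy rises across a period (greater Z_eff holds electrons more tightly) and falls down a group (valence electrons are farther from the nucleus).
These span different periods and groups, so the two trends combine.
K > Cs: K sits above Cs in group 1, so the down-group effect alone puts K higher.
Si > K: both effects reinforce here, so Si is clearly the higher of the two.
H > Si: period and group pull opposite ways; the down-group shift dominates (1312 vs 786 kJ/mol).
Approximate values (kJ/mol): H 1312, Si 786, K 419, Cs 376.
So from lowest to highest: Cs < K < Si < H.

Cs < K < Si < H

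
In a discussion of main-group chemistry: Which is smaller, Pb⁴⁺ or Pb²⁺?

Pb⁴⁺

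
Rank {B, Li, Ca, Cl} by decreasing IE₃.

Li > Ca > Cl > B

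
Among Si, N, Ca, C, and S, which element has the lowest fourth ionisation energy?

After 3 electrons have been removed, what remains? Si³⁺ still has 1 valence electron; N³⁺ still has 2 valence electrons; Ca³⁺ is already 1 electron into the core; C³⁺ still has 1 valence electron; S³⁺ still has 3 valence electrons.
Usually core removal costs more than valence removal, but here the competition is close: a tightly held n=2 valence electron can cost more to remove than an n=3 core electron, so the actual values have to decide it.
Valence configurations: Si³⁺ [Ne]3s¹, N³⁺ [He]2s², C³⁺ [He]2s¹, S³⁺ [Ne]3s²3p¹.
Approximate IE_4 values (kJ/mol): Si 4356, N 7475, Ca 6491, C 6223, S 4556.
Putting it together, IE_4: Si < S < C < Ca < N.

Si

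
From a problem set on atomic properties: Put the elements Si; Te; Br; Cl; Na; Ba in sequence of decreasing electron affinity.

Na is in period 3, group 1; Si is in period 3, group 14; Cl is in period 3, group 17; Br is in period 4, group 17; Te is in period 5, group 16; Ba is in period 6, group 2.
EA tends to increase across a period and decrease down a group, though the pattern is less regular than for IE or radius.
These span different periods and groups, so the two trends combine.
Na > Ba: the two effects oppose for this pair; the down-group effect wins (53 vs 14 kJ/mol).
Si > Na: Si lies to the right of Na in period 3, so the across-period effect alone puts Si higher.
Te > Si: period and group pull opposite ways; the across-period shift dominates (190 vs 134 kJ/mol).
Br > Te: relative to Te, both the across-period and down-group shifts push Br's electron affinity up.
Cl > Br: they share group 17; the group trend gives Cl the larger value.
Tabulated electron affinity (kJ/mol): Na 53, Si 134, Cl 349, Br 325, Te 190, Ba 14.
So from highest to lowest: Cl > Br > Te > Si > Na > Ba.

Cl > Br > Te > Si > Na > Ba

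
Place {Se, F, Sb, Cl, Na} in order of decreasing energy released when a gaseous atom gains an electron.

Cl, F, Se, Sb, Na

F is in period 2, group 17; Na is in period 3, group 1; Cl is in period 3, group 17; Se is in period 4, group 16; Sb is in period 5, group 15.
Atoms with high Z_eff and room in the valence shell (especially the halogens) have the most exothermic electron affinities.
Here both period and group differ, so the two effects have to be weighed against each other.
Sb > Na: the two effects oppose for this pair; the across-period effect wins (103 vs 53 kJ/mol).
Se > Sb: both effects reinforce here, so Se is clearly the higher of the two.
F > Se: relative to Se, both the across-period and down-group shifts push F's electron affinity up.
Cl > F: this pair runs against the simple trend — see the exception note.
Note the exception: Cl has a higher electron affinity than F, contrary to the simple trend — F's small 2p subshell makes the incoming electron feel strong e⁻–e⁻ repulsion, so Cl actually releases more energy on gaining an electron.
Approximate values (kJ/mol): F 328, Na 53, Cl 349, Se 195, Sb 103.
So from highest to lowest: Cl > F > Se > Sb > Na.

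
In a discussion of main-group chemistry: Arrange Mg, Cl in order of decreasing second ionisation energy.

Cl > Mg

The second ionization energy removes an electron from the +1 ion. For each element: Mg⁺ still has 1 valence electron; Cl⁺ still has 6 valence electrons.
All are still removing valence electrons, so compare the +1 ions as you would atoms: IE_2 generally rises across a period (higher Z_eff) and falls down a group (larger shell), subject to the usual subshell exceptions.
Valence configurations: Mg⁺ [Ne]3s¹, Cl⁺ [Ne]3s²3p⁴.
Tabulated IE_2 (kJ/mol): Mg 1451, Cl 2298.
Putting it together, IE_2: Mg < Cl.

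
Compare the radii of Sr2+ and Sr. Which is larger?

Forming Sr2+ removes 2 electrons from Sr. Fewer electrons for the same nuclear charge means less shielding and a higher Z_eff on the remaining electrons, and for main-group metals the entire outer shell is lost.
A cation is smaller than its parent atom: Sr2+ < Sr.

Sr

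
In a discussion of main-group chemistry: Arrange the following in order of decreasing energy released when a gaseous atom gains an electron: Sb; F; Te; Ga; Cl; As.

Cl > F > Te > Sb > As > Ga

Atoms with high Z_eff and room in the valence shell (especially the halogens) have the most exothermic electron affinities.
Neither a single period nor a single group — weigh both effects.
As > Ga: both are in period 4; the period trend gives As the larger value.
Sb > As: this pair runs against the simple trend — see the exception note.
Te > Sb: both are in period 5; the period trend gives Te the larger value.
F > Te: both effects reinforce here, so F is clearly the higher of the two.
Cl > F: this pair runs against the simple trend — see the exception note.
Note the exception: Sb has a higher electron affinity than As, contrary to the simple trend — both are half-filled np³, but the pairing/repulsion penalty for the added electron shrinks as the p orbitals become larger and more diffuse down the group, and for Sb that outweighs the weaker nuclear attraction.
Note the exception: Cl has a higher electron affinity than F, contrary to the simple trend — F's small 2p subshell makes the incoming electron feel strong e⁻–e⁻ repulsion, so Cl actually releases more energy on gaining an electron.
Approximate values (kJ/mol): F 328, Cl 349, Ga 29, As 78, Sb 103, Te 190.
So from highest to lowest: Cl > F > Te > Sb > As > Ga.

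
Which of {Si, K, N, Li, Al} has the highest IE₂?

Consider each +1 ion: Si⁺ still has 3 valence electrons; K⁺ is the bare [Ar] core; N⁺ still has 4 valence electrons; Li⁺ is the bare [He] core; Al⁺ still has 2 valence electrons.
Pulling an electron out of a noble-gas core costs far more than removing a remaining valence electron, so K and Li sit at the high end of IE_2.
Valence configurations: Si⁺ [Ne]3s²3p¹, N⁺ [He]2s²2p², Al⁺ [Ne]3s².
Si⁺ loses a lone 3p electron whereas Al⁺ must break into a filled 3s² pair, so IE_2(Al) > IE_2(Si) even though Si has the higher nuclear charge.
The numbers (kJ/mol): Si 1577, K 3052, N 2856, Li 7298, Al 1817.
Putting it together, IE_2: Si < Al < N < K < Li.

Li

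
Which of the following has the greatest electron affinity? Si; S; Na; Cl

Cl

Na is in period 3, group 1; Si is in period 3, group 14; S is in period 3, group 16; Cl is in period 3, group 17.
Atoms with high Z_eff and room in the valence shell (especially the halogens) have the most exothermic electron affinities.
All lie in period 3, so electron affinity increases left to right.
The greatest electron affinity among these belongs to Cl.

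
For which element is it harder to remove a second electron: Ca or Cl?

Cl

The second ionization energy removes an electron from the +1 ion. For each element: Ca⁺ still has 1 valence electron; Cl⁺ still has 6 valence electrons.
All are still removing valence electrons, so compare the +1 ions as you would atoms: IE_2 generally rises across a period (higher Z_eff) and falls down a group (larger shell), subject to the usual subshell exceptions.
Valence configurations: Ca⁺ [Ar]4s¹, Cl⁺ [Ne]3s²3p⁴.
Approximate IE_2 values (kJ/mol): Ca 1145, Cl 2298.
Overall IE_2 order: Ca < Cl.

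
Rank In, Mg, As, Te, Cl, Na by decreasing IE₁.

Cl > As > Te > Mg > In > Na

Across a period the outer electron is held more tightly (higher IE₁); down a group it sits in a higher shell, more shielded, and comes off more easily.
Neither a single period nor a single group — weigh both effects.
In > Na: the two effects oppose for this pair; the across-period effect wins (558 vs 496 kJ/mol).
Mg > In: the two effects oppose for this pair; the down-group effect wins (738 vs 558 kJ/mol).
Te > Mg: the two effects oppose for this pair; the across-period effect wins (869 vs 738 kJ/mol).
As > Te: period and group pull opposite ways; the down-group shift dominates (947 vs 869 kJ/mol).
Cl > As: both effects reinforce here, so Cl is clearly the higher of the two.
For reference (kJ/mol): Na 496, Mg 738, Cl 1251, As 947, In 558, Te 869.
So from highest to lowest: Cl > As > Te > Mg > In > Na.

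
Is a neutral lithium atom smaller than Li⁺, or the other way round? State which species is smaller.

Forming Li⁺ removes 1 electron from Li. Fewer electrons for the same nuclear charge means less shielding and a higher Z_eff on the remaining electrons, and for main-group metals the entire outer shell is lost.
A cation is smaller than its parent atom: Li⁺ < Li.

Li⁺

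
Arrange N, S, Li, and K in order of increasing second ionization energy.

Consider each +1 ion: N⁺ still has 4 valence electrons; S⁺ still has 5 valence electrons; Li⁺ is the bare [He] core; K⁺ is the bare [Ar] core.
Breaking into a closed-shell core is much more expensive than removing a leftover valence electron — K and Li have the largest IE_2 here.
Valence configurations: N⁺ [He]2s²2p², S⁺ [Ne]3s²3p³.
Tabulated IE_2 (kJ/mol): N 2856, S 2252, Li 7298, K 3052.
Overall IE_2 order: S < N < K < Li.

S < N < K < Li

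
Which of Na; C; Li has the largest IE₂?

After 1 electron has been removed, what remains? Na⁺ is the bare [Ne] core; C⁺ still has 3 valence electrons; Li⁺ is the bare [He] core.
Core electrons are held far more tightly than valence electrons, so Na and Li top the IE_2 order.
The numbers (kJ/mol): Na 4562, C 2353, Li 7298.
So the second ionization energies run C < Na < Li.

Li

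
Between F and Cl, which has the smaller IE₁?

F is in period 2, group 17; Cl is in period 3, group 17.
Removing the outermost electron gets harder across a period and easier down a group.
All are in group 17, so first ionization energy increases up the group.
So Cl has the smaller IE₁ (Cl < F).

Cl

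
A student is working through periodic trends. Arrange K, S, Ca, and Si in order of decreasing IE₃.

Ca, K, S, Si

After 2 electrons have been removed, what remains? K²⁺ is already 1 electron into the core; S²⁺ still has 4 valence electrons; Ca²⁺ is the bare [Ar] core; Si²⁺ still has 2 valence electrons.
Pulling an electron out of a noble-gas core costs far more than removing a remaining valence electron, so K and Ca sit at the high end of IE_3.
Valence configurations: S²⁺ [Ne]3s²3p², Si²⁺ [Ne]3s².
Tabulated IE_3 (kJ/mol): K 4420, S 3357, Ca 4912, Si 3232.
Putting it together, IE_3: Si < S < K < Ca.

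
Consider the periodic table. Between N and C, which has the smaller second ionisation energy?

C

The second ionization energy removes an electron from the +1 ion. For each element: N⁺ still has 4 valence electrons; C⁺ still has 3 valence electrons.
All are still removing valence electrons, so compare the +1 ions as you would atoms: IE_2 generally rises across a period (higher Z_eff) and falls down a group (larger shell), subject to the usual subshell exceptions.
Valence configurations: N⁺ [He]2s²2p², C⁺ [He]2s²2p¹.
The numbers (kJ/mol): N 2856, C 2353.
Overall IE_2 order: C < N.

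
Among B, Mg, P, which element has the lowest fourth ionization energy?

P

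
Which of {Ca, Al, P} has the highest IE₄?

Al

Consider each +3 ion: Ca³⁺ is already 1 electron into the core; Al³⁺ is the bare [Ne] core; P³⁺ still has 2 valence electrons.
Breaking into a closed-shell core is much more expensive than removing a leftover valence electron — Ca and Al have the largest IE_4 here.
Tabulated IE_4 (kJ/mol): Ca 6491, Al 11577, P 4964.
Hence IE_4: P < Ca < Al.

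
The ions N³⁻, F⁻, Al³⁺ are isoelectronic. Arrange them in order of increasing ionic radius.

Al³⁺ < F⁻ < N³⁻

All of these have 10 electrons, so size is governed by nuclear charge alone: the more protons, the stronger the pull on the same electron cloud, and the smaller the ion.
Nuclear charges: Al³⁺ (Z=13), F⁻ (Z=9), N³⁻ (Z=7).
Smallest to largest: Al³⁺ < F⁻ < N³⁻.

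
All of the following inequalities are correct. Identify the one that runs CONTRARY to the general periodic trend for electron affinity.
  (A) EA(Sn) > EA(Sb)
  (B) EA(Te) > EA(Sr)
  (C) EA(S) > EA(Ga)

The general trend: electron affinity increases across a period and decreases down a group.
(A) Sn (period 5, group 14) vs Sb (period 5, group 15): the stated order contradicts the simple trend.
(B) Te (period 5, group 16) vs Sr (period 5, group 2): the stated order agrees with the simple trend.
(C) S (period 3, group 16) vs Ga (period 4, group 13): the stated order agrees with the simple trend.
The exception is (A): adding an electron to Sb's half-filled 5p³ is unfavourable, so Sn has the more exothermic EA.

(A)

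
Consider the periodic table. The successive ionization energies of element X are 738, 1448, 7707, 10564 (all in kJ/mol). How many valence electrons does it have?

Look for the largest jump between consecutive ionization energies: IE3/IE2 ≈ 5.3, far larger than any earlier ratio.
That jump marks the point where a core electron is being removed. So the atom has 2 valence electrons.

2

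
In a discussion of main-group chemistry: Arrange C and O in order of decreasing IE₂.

After 1 electron has been removed, what remains? C⁺ still has 3 valence electrons; O⁺ still has 5 valence electrons.
All are still removing valence electrons, so compare the +1 ions as you would atoms: IE_2 generally rises across a period (higher Z_eff) and falls down a group (larger shell), subject to the usual subshell exceptions.
Valence configurations: C⁺ [He]2s²2p¹, O⁺ [He]2s²2p³.
The numbers (kJ/mol): C 2353, O 3388.
Overall IE_2 order: C < O.

O, C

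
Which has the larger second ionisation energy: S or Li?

IE_2 is the cost of taking one more electron from the +1 cation: S⁺ still has 5 valence electrons; Li⁺ is the bare [He] core.
Breaking into a closed-shell core is much more expensive than removing a leftover valence electron — Li has the largest IE_2 here.
The numbers (kJ/mol): S 2252, Li 7298.
Overall IE_2 order: S < Li.

Li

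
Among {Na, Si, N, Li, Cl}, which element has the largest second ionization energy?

Li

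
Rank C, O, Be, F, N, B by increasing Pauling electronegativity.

Be is in period 2, group 2; B is in period 2, group 13; C is in period 2, group 14; N is in period 2, group 15; O is in period 2, group 16; F is in period 2, group 17.
Electronegativity increases across a period and decreases down a group, tracking effective nuclear charge and atomic size.
All lie in period 2, so electronegativity increases left to right.
So from lowest to highest: Be < B < C < N < O < F.

Be < B < C < N < O < F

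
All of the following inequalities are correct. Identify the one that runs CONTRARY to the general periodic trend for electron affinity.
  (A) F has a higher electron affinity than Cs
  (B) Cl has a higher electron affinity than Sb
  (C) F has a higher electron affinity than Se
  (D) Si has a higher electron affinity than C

The general trend: electron affinity increases across a period and decreases down a group.
(A) F (period 2, group 17) vs Cs (period 6, group 1): the stated order agrees with the simple trend.
(B) Cl (period 3, group 17) vs Sb (period 5, group 15): the stated order agrees with the simple trend.
(C) F (period 2, group 17) vs Se (period 4, group 16): the stated order agrees with the simple trend.
(D) Si (period 3, group 14) vs C (period 2, group 14): the stated order contradicts the simple trend.
The exception is (D): Si's larger, more diffuse 3p orbitals accept an added electron slightly more readily than C's compact 2p.

(D)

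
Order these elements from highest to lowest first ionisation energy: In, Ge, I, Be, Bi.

I, Be, Ge, Bi, In

Be is in period 2, group 2; Ge is in period 4, group 14; In is in period 5, group 13; I is in period 5, group 17; Bi is in period 6, group 15.
IE₁ increases left→right with effective nuclear charge and decreases top→bottom as the valence shell moves farther out.
Here both period and group differ, so the two effects have to be weighed against each other.
Bi > In: the two effects oppose for this pair; the across-period effect wins (703 vs 558 kJ/mol).
Ge > Bi: period and group pull opposite ways; the down-group shift dominates (762 vs 703 kJ/mol).
Be > Ge: the two effects oppose for this pair; the down-group effect wins (900 vs 762 kJ/mol).
I > Be: period and group pull opposite ways; the across-period shift dominates (1008 vs 900 kJ/mol).
For reference (kJ/mol): Be 900, Ge 762, In 558, I 1008, Bi 703.
So from highest to lowest: I > Be > Ge > Bi > In.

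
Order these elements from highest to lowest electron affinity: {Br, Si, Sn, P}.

Br > Si > Sn > P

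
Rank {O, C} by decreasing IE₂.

O > C

The second ionization energy removes an electron from the +1 ion. For each element: O⁺ still has 5 valence electrons; C⁺ still has 3 valence electrons.
All are still removing valence electrons, so compare the +1 ions as you would atoms: IE_2 generally rises across a period (higher Z_eff) and falls down a group (larger shell), subject to the usual subshell exceptions.
Valence configurations: O⁺ [He]2s²2p³, C⁺ [He]2s²2p¹.
The numbers (kJ/mol): O 3388, C 2353.
Hence IE_2: C < O.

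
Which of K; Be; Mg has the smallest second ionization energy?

Mg

After 1 electron has been removed, what remains? K⁺ is the bare [Ar] core; Be⁺ still has 1 valence electron; Mg⁺ still has 1 valence electron.
Pulling an electron out of a noble-gas core costs far more than removing a remaining valence electron, so K sits at the high end of IE_2.
Valence configurations: Be⁺ [He]2s¹, Mg⁺ [Ne]3s¹.
The numbers (kJ/mol): K 3052, Be 1757, Mg 1451.
Putting it together, IE_2: Mg < Be < K.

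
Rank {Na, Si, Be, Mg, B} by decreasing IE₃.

After 2 electrons have been removed, what remains? Na²⁺ is already 1 electron into the core; Si²⁺ still has 2 valence electrons; Be²⁺ is the bare [He] core; Mg²⁺ is the bare [Ne] core; B²⁺ still has 1 valence electron.
Breaking into a closed-shell core is much more expensive than removing a leftover valence electron — Na, Mg and Be have the largest IE_3 here.
Valence configurations: Si²⁺ [Ne]3s², B²⁺ [He]2s¹.
Tabulated IE_3 (kJ/mol): Na 6910, Si 3232, Be 14849, Mg 7733, B 3660.
So the third ionization energies run Si < B < Na < Mg < Be.

Be > Mg > Na > B > Si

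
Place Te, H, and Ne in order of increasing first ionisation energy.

H is in period 1, group 1; Ne is in period 2, group 18; Te is in period 5, group 16.
Across a period the outer electron is held more tightly (higher IE₁); down a group it sits in a higher shell, more shielded, and comes off more easily.
Neither a single period nor a single group — weigh both effects.
H > Te: the two effects oppose for this pair; the down-group effect wins (1312 vs 869 kJ/mol).
Ne > H: the two effects oppose for this pair; the across-period effect wins (2081 vs 1312 kJ/mol).
Approximate values (kJ/mol): H 1312, Ne 2081, Te 869.
So from lowest to highest: Te < H < Ne.

Te < H < Ne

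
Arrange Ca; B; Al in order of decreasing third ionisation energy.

Ca, B, Al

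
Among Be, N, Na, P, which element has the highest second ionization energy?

IE_2 is the cost of taking one more electron from the +1 cation: Be⁺ still has 1 valence electron; N⁺ still has 4 valence electrons; Na⁺ is the bare [Ne] core; P⁺ still has 4 valence electrons.
Core electrons are held far more tightly than valence electrons, so Na tops the IE_2 order.
Valence configurations: Be⁺ [He]2s¹, N⁺ [He]2s²2p², P⁺ [Ne]3s²3p².
The numbers (kJ/mol): Be 1757, N 2856, Na 4562, P 1907.
So the second ionization energies run Be < P < N < Na.

Na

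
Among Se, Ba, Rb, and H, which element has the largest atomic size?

Rb

H is in period 1, group 1; Se is in period 4, group 16; Rb is in period 5, group 1; Ba is in period 6, group 2.
Moving right in a period, electrons are added to the same shell under a stronger nuclear pull, so atoms get smaller; moving down, a new shell is opened and atoms get larger.
These span different periods and groups, so the two trends combine.
Se > H: period and group pull opposite ways; the down-group shift dominates (116 vs 32 pm).
Ba > Se: both effects reinforce here, so Ba is clearly the larger of the two.
Rb > Ba: the two effects oppose for this pair; the across-period effect wins (210 vs 196 pm).
Tabulated atomic radius (pm): H 32, Se 116, Rb 210, Ba 196.
The largest atomic size among these belongs to Rb.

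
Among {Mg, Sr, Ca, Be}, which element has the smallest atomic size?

Be

Be is in period 2, group 2; Mg is in period 3, group 2; Ca is in period 4, group 2; Sr is in period 5, group 2.
Across a period the added protons contract the valence shell; down a group each new principal shell makes the atom larger.
All are in group 2, so atomic radius increases down the group.
The smallest atomic size among these belongs to Be.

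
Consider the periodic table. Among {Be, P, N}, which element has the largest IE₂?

After 1 electron has been removed, what remains? Be⁺ still has 1 valence electron; P⁺ still has 4 valence electrons; N⁺ still has 4 valence electrons.
All are still removing valence electrons, so compare the +1 ions as you would atoms: IE_2 generally rises across a period (higher Z_eff) and falls down a group (larger shell), subject to the usual subshell exceptions.
Valence configurations: Be⁺ [He]2s¹, P⁺ [Ne]3s²3p², N⁺ [He]2s²2p².
The numbers (kJ/mol): Be 1757, P 1907, N 2856.
Overall IE_2 order: Be < P < N.

N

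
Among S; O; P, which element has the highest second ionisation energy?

IE_2 is the cost of taking one more electron from the +1 cation: S⁺ still has 5 valence electrons; O⁺ still has 5 valence electrons; P⁺ still has 4 valence electrons.
All are still removing valence electrons, so compare the +1 ions as you would atoms: IE_2 generally rises across a period (higher Z_eff) and falls down a group (larger shell), subject to the usual subshell exceptions.
Valence configurations: S⁺ [Ne]3s²3p³, O⁺ [He]2s²2p³, P⁺ [Ne]3s²3p².
Approximate IE_2 values (kJ/mol): S 2252, O 3388, P 1907.
Putting it together, IE_2: P < S < O.

O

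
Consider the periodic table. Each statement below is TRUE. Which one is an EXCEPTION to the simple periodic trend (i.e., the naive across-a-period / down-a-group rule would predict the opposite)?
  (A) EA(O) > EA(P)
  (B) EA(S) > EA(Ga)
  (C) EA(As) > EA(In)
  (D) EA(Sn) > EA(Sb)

(D)

The general trend: electron affinity increases across a period and decreases down a group.
(A) O (period 2, group 16) vs P (period 3, group 15): the stated order agrees with the simple trend.
(B) S (period 3, group 16) vs Ga (period 4, group 13): the stated order agrees with the simple trend.
(C) As (period 4, group 15) vs In (period 5, group 13): the stated order agrees with the simple trend.
(D) Sn (period 5, group 14) vs Sb (period 5, group 15): the stated order contradicts the simple trend.
The exception is (D): adding an electron to Sb's half-filled 5p³ is unfavourable, so Sn has the more exothermic EA.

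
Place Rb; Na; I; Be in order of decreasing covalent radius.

Rb, Na, I, Be

Be is in period 2, group 2; Na is in period 3, group 1; Rb is in period 5, group 1; I is in period 5, group 17.
Radius decreases left→right (rising Z_eff, same n) and increases top→bottom (higher n).
Neither a single period nor a single group — weigh both effects.
I > Be: the two effects oppose for this pair; the down-group effect wins (133 vs 102 pm).
Na > I: period and group pull opposite ways; the across-period shift dominates (155 vs 133 pm).
Rb > Na: Rb sits below Na in group 1, so the down-group effect alone puts Rb larger.
Tabulated atomic radius (pm): Be 102, Na 155, Rb 210, I 133.
So from largest to smallest: Rb > Na > I > Be.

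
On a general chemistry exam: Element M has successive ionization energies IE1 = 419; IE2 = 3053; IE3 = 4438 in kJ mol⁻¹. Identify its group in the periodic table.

Look for the largest jump between consecutive ionization energies: IE2/IE1 ≈ 7.3, far larger than any earlier ratio.
That jump marks the point where a core electron is being removed. So the atom has 1 valence electron.
A main-group element with 1 valence electron is in group 1.

Group 1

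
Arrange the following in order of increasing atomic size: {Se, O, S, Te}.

O < S < Se < Te

Across a period the added protons contract the valence shell; down a group each new principal shell makes the atom larger.
All are in group 16, so atomic radius increases down the group.
So from smallest to largest: O < S < Se < Te.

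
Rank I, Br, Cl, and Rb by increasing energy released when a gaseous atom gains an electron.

Rb, I, Br, Cl

Cl is in period 3, group 17; Br is in period 4, group 17; Rb is in period 5, group 1; I is in period 5, group 17.
Electron affinity generally becomes more exothermic across a period toward the halogens and less exothermic down a group.
These span different periods and groups, so the two trends combine.
I > Rb: I lies to the right of Rb in period 5, so the across-period effect alone puts I higher.
Br > I: they share group 17; the group trend gives Br the larger value.
Cl > Br: they share group 17; the group trend gives Cl the larger value.
Tabulated electron affinity (kJ/mol): Cl 349, Br 325, Rb 47, I 295.
So from lowest to highest: Rb < I < Br < Cl.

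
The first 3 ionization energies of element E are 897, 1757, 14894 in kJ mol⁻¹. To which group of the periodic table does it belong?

Group 2

Look for the largest jump between consecutive ionization energies: IE3/IE2 ≈ 8.5, far larger than any earlier ratio.
That jump marks the point where a core electron is being removed. So the atom has 2 valence electrons.
A main-group element with 2 valence electrons is in group 2.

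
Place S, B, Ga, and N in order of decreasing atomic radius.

Ga > S > B > N

B is in period 2, group 13; N is in period 2, group 15; S is in period 3, group 16; Ga is in period 4, group 13.
Across a period the added protons contract the valence shell; down a group each new principal shell makes the atom larger.
Neither a single period nor a single group — weigh both effects.
B > N: both are in period 2; the period trend gives B the larger value.
S > B: period and group pull opposite ways; the down-group shift dominates (103 vs 85 pm).
Ga > S: relative to S, both the across-period and down-group shifts push Ga's atomic radius up.
For reference (pm): B 85, N 71, S 103, Ga 124.
So from largest to smallest: Ga > S > B > N.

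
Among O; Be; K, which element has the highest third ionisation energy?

Be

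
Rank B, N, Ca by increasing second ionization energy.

The second ionization energy removes an electron from the +1 ion. For each element: B⁺ still has 2 valence electrons; N⁺ still has 4 valence electrons; Ca⁺ still has 1 valence electron.
All are still removing valence electrons, so compare the +1 ions as you would atoms: IE_2 generally rises across a period (higher Z_eff) and falls down a group (larger shell), subject to the usual subshell exceptions.
Valence configurations: B⁺ [He]2s², N⁺ [He]2s²2p², Ca⁺ [Ar]4s¹.
Tabulated IE_2 (kJ/mol): B 2427, N 2856, Ca 1145.
Putting it together, IE_2: Ca < B < N.

Ca < B < N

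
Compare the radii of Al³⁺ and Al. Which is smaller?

Al³⁺

Forming Al³⁺ removes 3 electrons from Al. Fewer electrons for the same nuclear charge means less shielding and a higher Z_eff on the remaining electrons, and for main-group metals the entire outer shell is lost.
A cation is smaller than its parent atom: Al³⁺ < Al.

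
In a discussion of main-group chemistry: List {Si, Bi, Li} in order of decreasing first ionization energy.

Si, Bi, Li

Li is in period 2, group 1; Si is in period 3, group 14; Bi is in period 6, group 15.
IE₁ increases left→right with effective nuclear charge and decreases top→bottom as the valence shell moves farther out.
Here both period and group differ, so the two effects have to be weighed against each other.
Bi > Li: period and group pull opposite ways; the across-period shift dominates (703 vs 520 kJ/mol).
Si > Bi: period and group pull opposite ways; the down-group shift dominates (786 vs 703 kJ/mol).
Approximate values (kJ/mol): Li 520, Si 786, Bi 703.
So from highest to lowest: Si > Bi > Li.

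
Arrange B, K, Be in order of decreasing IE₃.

IE_3 is the cost of taking one more electron from the +2 cation: B²⁺ still has 1 valence electron; K²⁺ is already 1 electron into the core; Be²⁺ is the bare [He] core.
Core electrons are held far more tightly than valence electrons, so K and Be top the IE_3 order.
The numbers (kJ/mol): B 3660, K 4420, Be 14849.
Hence IE_3: B < K < Be.

Be > K > B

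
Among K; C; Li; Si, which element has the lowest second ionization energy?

Si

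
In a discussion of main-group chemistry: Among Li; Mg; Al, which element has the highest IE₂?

Li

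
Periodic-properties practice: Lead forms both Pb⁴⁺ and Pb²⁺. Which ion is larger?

Both ions have Z = 82 protons, but Pb⁴⁺ has lost more electrons, so its remaining electrons feel a larger effective nuclear charge per electron and are pulled in more tightly.
Higher positive charge → smaller ion, so Pb²⁺ > Pb⁴⁺.

Pb²⁺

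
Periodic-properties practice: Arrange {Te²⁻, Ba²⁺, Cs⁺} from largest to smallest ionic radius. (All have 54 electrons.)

Te²⁻, Cs⁺, Ba²⁺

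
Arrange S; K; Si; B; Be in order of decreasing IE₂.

K > B > S > Be > Si

IE_2 is the cost of taking one more electron from the +1 cation: S⁺ still has 5 valence electrons; K⁺ is the bare [Ar] core; Si⁺ still has 3 valence electrons; B⁺ still has 2 valence electrons; Be⁺ still has 1 valence electron.
Core electrons are held far more tightly than valence electrons, so K tops the IE_2 order.
Valence configurations: S⁺ [Ne]3s²3p³, Si⁺ [Ne]3s²3p¹, B⁺ [He]2s², Be⁺ [He]2s¹.
Tabulated IE_2 (kJ/mol): S 2252, K 3052, Si 1577, B 2427, Be 1757.
So the second ionization energies run Si < Be < S < B < K.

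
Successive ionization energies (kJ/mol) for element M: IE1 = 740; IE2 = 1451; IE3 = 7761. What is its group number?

Look for the largest jump between consecutive ionization energies: IE3/IE2 ≈ 5.3, far larger than any earlier ratio.
That jump marks the point where a core electron is being removed. So the atom has 2 valence electrons.
A main-group element with 2 valence electrons is in group 2.

Group 2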